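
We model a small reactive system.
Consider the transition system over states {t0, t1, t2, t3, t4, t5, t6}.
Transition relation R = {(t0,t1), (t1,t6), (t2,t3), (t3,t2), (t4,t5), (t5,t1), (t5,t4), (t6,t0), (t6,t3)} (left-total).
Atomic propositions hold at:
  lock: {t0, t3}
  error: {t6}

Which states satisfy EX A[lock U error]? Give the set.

{t1}

A[lock U error]: least fixpoint, start Z0 = Sat(error) = {t6}, add states in Sat(lock) with every successor in Z. Already a fixed point.
Sat(A[lock U error]) = {t6}
Sat(EX A[lock U error]) = {s : some successor in {t6}} = {t1}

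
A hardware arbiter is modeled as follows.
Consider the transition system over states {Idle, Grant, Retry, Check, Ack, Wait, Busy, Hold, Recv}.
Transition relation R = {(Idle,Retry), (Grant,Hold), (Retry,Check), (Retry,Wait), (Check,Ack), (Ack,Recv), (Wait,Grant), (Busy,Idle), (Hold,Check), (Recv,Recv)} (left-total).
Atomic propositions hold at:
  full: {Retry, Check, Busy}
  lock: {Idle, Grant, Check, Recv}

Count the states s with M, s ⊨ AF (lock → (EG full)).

EG full: greatest fixpoint, start Z0 = {Retry, Check, Busy}, keep only states in Sat with some successor in Z. Z1 = {Retry}; Z2 = ∅; fixed.
Sat(EG full) = ∅
Sat(lock → (EG full)) = {Retry, Ack, Wait, Busy, Hold}
AF (lock → (EG full)): least fixpoint, start Z0 = {Retry, Ack, Wait, Busy, Hold}, add states with every successor in Z. Z1 = {Idle, Grant, Retry, Check, Ack, Wait, Busy, Hold}; fixed.
Sat(AF (lock → (EG full))) = {Idle, Grant, Retry, Check, Ack, Wait, Busy, Hold}
|Sat(AF (lock → (EG full)))| = |{Idle, Grant, Retry, Check, Ack, Wait, Busy, Hold}| = 8.

8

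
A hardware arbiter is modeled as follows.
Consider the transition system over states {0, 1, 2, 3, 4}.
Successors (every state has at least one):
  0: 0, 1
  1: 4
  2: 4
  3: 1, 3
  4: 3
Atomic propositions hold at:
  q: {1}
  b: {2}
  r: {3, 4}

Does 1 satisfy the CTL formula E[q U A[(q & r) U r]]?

Yes

Sat(q & r) = ∅
A[(q & r) U r]: least fixpoint, start Z0 = Sat(r) = {3, 4}, add states in Sat(q & r) with every successor in Z. Already a fixed point.
Sat(A[(q & r) U r]) = {3, 4}
E[q U A[(q & r) U r]]: least fixpoint, start Z0 = Sat(A[(q & r) U r]) = {3, 4}, add states in Sat(q) with some successor in Z. Z1 = {1, 3, 4}; fixed.
Sat(E[q U A[(q & r) U r]]) = {1, 3, 4}
1 ∈ Sat(E[q U A[(q & r) U r]]) = {1, 3, 4}, so the formula holds at 1.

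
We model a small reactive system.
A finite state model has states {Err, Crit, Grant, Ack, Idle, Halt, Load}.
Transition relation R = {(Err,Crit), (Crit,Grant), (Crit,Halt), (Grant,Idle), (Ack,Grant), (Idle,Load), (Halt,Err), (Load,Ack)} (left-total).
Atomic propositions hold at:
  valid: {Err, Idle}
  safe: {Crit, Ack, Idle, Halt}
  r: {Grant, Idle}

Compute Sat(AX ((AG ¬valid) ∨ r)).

Sat(¬valid) = {Crit, Grant, Ack, Halt, Load}
AG ¬valid: greatest fixpoint, start Z0 = {Crit, Grant, Ack, Halt, Load}, keep only states in Sat with every successor in Z. Z1 = {Crit, Ack, Load}; Z2 = {Load}; Z3 = ∅; fixed.
Sat(AG ¬valid) = ∅
Sat((AG ¬valid) ∨ r) = {Grant, Idle}
Sat(AX ((AG ¬valid) ∨ r)) = {s : every successor in {Grant, Idle}} = {Grant, Ack}

{Grant, Ack}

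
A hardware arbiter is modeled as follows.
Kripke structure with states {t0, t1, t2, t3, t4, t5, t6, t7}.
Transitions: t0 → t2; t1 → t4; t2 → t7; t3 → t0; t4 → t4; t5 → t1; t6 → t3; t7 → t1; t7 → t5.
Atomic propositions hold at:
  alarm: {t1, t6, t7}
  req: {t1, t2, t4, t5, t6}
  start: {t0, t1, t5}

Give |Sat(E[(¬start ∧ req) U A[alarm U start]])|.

Sat(¬start) = {t2, t3, t4, t6, t7}
Sat(¬start ∧ req) = {t2, t4, t6}
A[alarm U start]: least fixpoint, start Z0 = Sat(start) = {t0, t1, t5}, add states in Sat(alarm) with every successor in Z. Z1 = {t0, t1, t5, t7}; fixed.
Sat(A[alarm U start]) = {t0, t1, t5, t7}
E[(¬start ∧ req) U A[alarm U start]]: least fixpoint, start Z0 = Sat(A[alarm U start]) = {t0, t1, t5, t7}, add states in Sat(¬start ∧ req) with some successor in Z. Z1 = {t0, t1, t2, t5, t7}; fixed.
Sat(E[(¬start ∧ req) U A[alarm U start]]) = {t0, t1, t2, t5, t7}
|Sat(E[(¬start ∧ req) U A[alarm U start]])| = |{t0, t1, t2, t5, t7}| = 5.

5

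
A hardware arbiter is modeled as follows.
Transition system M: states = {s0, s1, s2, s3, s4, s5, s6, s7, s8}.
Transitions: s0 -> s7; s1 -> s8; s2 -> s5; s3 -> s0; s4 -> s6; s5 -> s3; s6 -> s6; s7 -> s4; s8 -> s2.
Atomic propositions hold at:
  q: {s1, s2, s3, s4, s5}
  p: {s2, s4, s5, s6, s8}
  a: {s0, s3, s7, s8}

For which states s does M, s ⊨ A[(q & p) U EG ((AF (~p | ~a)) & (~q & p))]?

{s4, s6}

Sat(q & p) = {s2, s4, s5}
Sat(~p) = {s0, s1, s3, s7}
Sat(~a) = {s1, s2, s4, s5, s6}
Sat(~p | ~a) = {s0, s1, s2, s3, s4, s5, s6, s7}
AF (~p | ~a): least fixpoint, start Z0 = {s0, s1, s2, s3, s4, s5, s6, s7}, add states with every successor in Z. Z1 = {s0, s1, s2, s3, s4, s5, s6, s7, s8}; fixed.
Sat(AF (~p | ~a)) = {s0, s1, s2, s3, s4, s5, s6, s7, s8}
Sat(~q) = {s0, s6, s7, s8}
Sat(~q & p) = {s6, s8}
Sat((AF (~p | ~a)) & (~q & p)) = {s6, s8}
EG ((AF (~p | ~a)) & (~q & p)): greatest fixpoint, start Z0 = {s6, s8}, keep only states in Sat with some successor in Z. Z1 = {s6}; fixed.
Sat(EG ((AF (~p | ~a)) & (~q & p))) = {s6}
A[(q & p) U EG ((AF (~p | ~a)) & (~q & p))]: least fixpoint, start Z0 = Sat(EG ((AF (~p | ~a)) & (~q & p))) = {s6}, add states in Sat(q & p) with every successor in Z. Z1 = {s4, s6}; fixed.
Sat(A[(q & p) U EG ((AF (~p | ~a)) & (~q & p))]) = {s4, s6}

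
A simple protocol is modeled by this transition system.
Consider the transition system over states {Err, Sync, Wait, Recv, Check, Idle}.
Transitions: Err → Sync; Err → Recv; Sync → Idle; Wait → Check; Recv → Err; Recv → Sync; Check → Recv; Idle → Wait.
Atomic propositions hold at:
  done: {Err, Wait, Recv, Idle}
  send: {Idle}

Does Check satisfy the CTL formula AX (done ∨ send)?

Yes

Sat(done ∨ send) = {Err, Wait, Recv, Idle}
Sat(AX (done ∨ send)) = {s : every successor in {Err, Wait, Recv, Idle}} = {Sync, Check, Idle}
Check ∈ Sat(AX (done ∨ send)) = {Sync, Check, Idle}, so the formula holds at Check.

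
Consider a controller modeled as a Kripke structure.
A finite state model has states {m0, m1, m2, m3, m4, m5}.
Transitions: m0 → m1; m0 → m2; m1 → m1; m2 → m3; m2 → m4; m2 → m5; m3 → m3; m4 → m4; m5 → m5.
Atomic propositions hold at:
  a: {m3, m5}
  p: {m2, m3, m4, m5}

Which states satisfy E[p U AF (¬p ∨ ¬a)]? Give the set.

{m0, m1, m2, m4}

Sat(¬p) = {m0, m1}
Sat(¬a) = {m0, m1, m2, m4}
Sat(¬p ∨ ¬a) = {m0, m1, m2, m4}
AF (¬p ∨ ¬a): least fixpoint, start Z0 = {m0, m1, m2, m4}, add states with every successor in Z. Already a fixed point.
Sat(AF (¬p ∨ ¬a)) = {m0, m1, m2, m4}
E[p U AF (¬p ∨ ¬a)]: least fixpoint, start Z0 = Sat(AF (¬p ∨ ¬a)) = {m0, m1, m2, m4}, add states in Sat(p) with some successor in Z. Already a fixed point.
Sat(E[p U AF (¬p ∨ ¬a)]) = {m0, m1, m2, m4}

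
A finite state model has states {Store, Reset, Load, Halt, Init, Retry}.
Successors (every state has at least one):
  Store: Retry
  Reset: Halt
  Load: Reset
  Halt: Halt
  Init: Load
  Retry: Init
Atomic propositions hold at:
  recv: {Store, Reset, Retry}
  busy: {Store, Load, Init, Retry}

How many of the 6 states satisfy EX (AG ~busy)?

3

Sat(~busy) = {Reset, Halt}
AG ~busy: greatest fixpoint, start Z0 = {Reset, Halt}, keep only states in Sat with every successor in Z. Already a fixed point.
Sat(AG ~busy) = {Reset, Halt}
Sat(EX (AG ~busy)) = {s : some successor in {Reset, Halt}} = {Reset, Load, Halt}
|Sat(EX (AG ~busy))| = |{Reset, Load, Halt}| = 3.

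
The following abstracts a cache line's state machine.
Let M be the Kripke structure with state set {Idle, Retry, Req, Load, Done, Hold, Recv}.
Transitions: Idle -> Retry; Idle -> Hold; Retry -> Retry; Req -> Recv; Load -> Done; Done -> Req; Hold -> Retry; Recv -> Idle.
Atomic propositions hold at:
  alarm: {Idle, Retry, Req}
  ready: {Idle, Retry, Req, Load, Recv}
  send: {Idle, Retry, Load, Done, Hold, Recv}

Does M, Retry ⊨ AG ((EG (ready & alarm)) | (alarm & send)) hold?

Yes

Sat(ready & alarm) = {Idle, Retry, Req}
EG (ready & alarm): greatest fixpoint, start Z0 = {Idle, Retry, Req}, keep only states in Sat with some successor in Z. Z1 = {Idle, Retry}; fixed.
Sat(EG (ready & alarm)) = {Idle, Retry}
Sat(alarm & send) = {Idle, Retry}
Sat((EG (ready & alarm)) | (alarm & send)) = {Idle, Retry}
AG ((EG (ready & alarm)) | (alarm & send)): greatest fixpoint, start Z0 = {Idle, Retry}, keep only states in Sat with every successor in Z. Z1 = {Retry}; fixed.
Sat(AG ((EG (ready & alarm)) | (alarm & send))) = {Retry}
Retry ∈ Sat(AG ((EG (ready & alarm)) | (alarm & send))) = {Retry}, so the formula holds at Retry.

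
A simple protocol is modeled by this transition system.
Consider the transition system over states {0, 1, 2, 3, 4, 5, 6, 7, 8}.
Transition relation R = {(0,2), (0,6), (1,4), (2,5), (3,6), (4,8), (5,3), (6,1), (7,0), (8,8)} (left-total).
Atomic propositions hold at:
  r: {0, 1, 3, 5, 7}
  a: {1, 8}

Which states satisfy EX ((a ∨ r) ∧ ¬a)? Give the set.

Sat(a ∨ r) = {0, 1, 3, 5, 7, 8}
Sat(¬a) = {0, 2, 3, 4, 5, 6, 7}
Sat((a ∨ r) ∧ ¬a) = {0, 3, 5, 7}
Sat(EX ((a ∨ r) ∧ ¬a)) = {s : some successor in {0, 3, 5, 7}} = {2, 5, 7}

{2, 5, 7}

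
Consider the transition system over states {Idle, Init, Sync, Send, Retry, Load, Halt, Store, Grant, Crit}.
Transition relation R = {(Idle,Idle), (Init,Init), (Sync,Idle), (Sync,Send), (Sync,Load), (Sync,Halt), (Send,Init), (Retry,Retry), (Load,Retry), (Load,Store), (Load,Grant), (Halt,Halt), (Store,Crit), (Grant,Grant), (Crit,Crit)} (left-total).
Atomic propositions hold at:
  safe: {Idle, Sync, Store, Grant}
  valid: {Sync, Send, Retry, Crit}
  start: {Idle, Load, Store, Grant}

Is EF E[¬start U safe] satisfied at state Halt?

No

Sat(¬start) = {Init, Sync, Send, Retry, Halt, Crit}
E[¬start U safe]: least fixpoint, start Z0 = Sat(safe) = {Idle, Sync, Store, Grant}, add states in Sat(¬start) with some successor in Z. Already a fixed point.
Sat(E[¬start U safe]) = {Idle, Sync, Store, Grant}
EF E[¬start U safe]: least fixpoint, start Z0 = {Idle, Sync, Store, Grant}, add states with some successor in Z. Z1 = {Idle, Sync, Load, Store, Grant}; fixed.
Sat(EF E[¬start U safe]) = {Idle, Sync, Load, Store, Grant}
Halt ∉ Sat(EF E[¬start U safe]) = {Idle, Sync, Load, Store, Grant}, so the formula does not hold at Halt.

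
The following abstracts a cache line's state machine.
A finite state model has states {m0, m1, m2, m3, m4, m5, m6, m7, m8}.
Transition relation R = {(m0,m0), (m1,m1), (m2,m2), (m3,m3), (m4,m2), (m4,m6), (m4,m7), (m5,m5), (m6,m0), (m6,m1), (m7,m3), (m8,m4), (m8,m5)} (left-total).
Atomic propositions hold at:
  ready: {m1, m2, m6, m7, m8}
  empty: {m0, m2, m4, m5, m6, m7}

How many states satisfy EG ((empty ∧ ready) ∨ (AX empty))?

Sat(empty ∧ ready) = {m2, m6, m7}
Sat(AX empty) = {s : every successor in {m0, m2, m4, m5, m6, m7}} = {m0, m2, m4, m5, m8}
Sat((empty ∧ ready) ∨ (AX empty)) = {m0, m2, m4, m5, m6, m7, m8}
EG ((empty ∧ ready) ∨ (AX empty)): greatest fixpoint, start Z0 = {m0, m2, m4, m5, m6, m7, m8}, keep only states in Sat with some successor in Z. Z1 = {m0, m2, m4, m5, m6, m8}; fixed.
Sat(EG ((empty ∧ ready) ∨ (AX empty))) = {m0, m2, m4, m5, m6, m8}
|Sat(EG ((empty ∧ ready) ∨ (AX empty)))| = |{m0, m2, m4, m5, m6, m8}| = 6.

6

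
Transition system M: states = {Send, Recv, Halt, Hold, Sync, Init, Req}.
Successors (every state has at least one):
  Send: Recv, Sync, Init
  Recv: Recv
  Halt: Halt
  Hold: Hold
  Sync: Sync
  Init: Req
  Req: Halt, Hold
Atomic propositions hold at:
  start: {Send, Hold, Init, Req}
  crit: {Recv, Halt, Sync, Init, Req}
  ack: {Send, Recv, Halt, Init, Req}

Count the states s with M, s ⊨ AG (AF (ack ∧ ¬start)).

Sat(¬start) = {Recv, Halt, Sync}
Sat(ack ∧ ¬start) = {Recv, Halt}
AF (ack ∧ ¬start): least fixpoint, start Z0 = {Recv, Halt}, add states with every successor in Z. Already a fixed point.
Sat(AF (ack ∧ ¬start)) = {Recv, Halt}
AG (AF (ack ∧ ¬start)): greatest fixpoint, start Z0 = {Recv, Halt}, keep only states in Sat with every successor in Z. Already a fixed point.
Sat(AG (AF (ack ∧ ¬start))) = {Recv, Halt}
|Sat(AG (AF (ack ∧ ¬start)))| = |{Recv, Halt}| = 2.

2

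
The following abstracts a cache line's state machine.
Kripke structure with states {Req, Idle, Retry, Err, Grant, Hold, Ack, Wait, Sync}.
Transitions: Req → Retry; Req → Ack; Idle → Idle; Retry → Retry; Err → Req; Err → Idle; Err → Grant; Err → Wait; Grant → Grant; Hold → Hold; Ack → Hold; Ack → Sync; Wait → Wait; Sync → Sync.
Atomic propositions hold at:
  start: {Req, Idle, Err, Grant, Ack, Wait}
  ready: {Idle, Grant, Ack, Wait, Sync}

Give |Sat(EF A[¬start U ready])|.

7

Sat(¬start) = {Retry, Hold, Sync}
A[¬start U ready]: least fixpoint, start Z0 = Sat(ready) = {Idle, Grant, Ack, Wait, Sync}, add states in Sat(¬start) with every successor in Z. Already a fixed point.
Sat(A[¬start U ready]) = {Idle, Grant, Ack, Wait, Sync}
EF A[¬start U ready]: least fixpoint, start Z0 = {Idle, Grant, Ack, Wait, Sync}, add states with some successor in Z. Z1 = {Req, Idle, Err, Grant, Ack, Wait, Sync}; fixed.
Sat(EF A[¬start U ready]) = {Req, Idle, Err, Grant, Ack, Wait, Sync}
|Sat(EF A[¬start U ready])| = |{Req, Idle, Err, Grant, Ack, Wait, Sync}| = 7.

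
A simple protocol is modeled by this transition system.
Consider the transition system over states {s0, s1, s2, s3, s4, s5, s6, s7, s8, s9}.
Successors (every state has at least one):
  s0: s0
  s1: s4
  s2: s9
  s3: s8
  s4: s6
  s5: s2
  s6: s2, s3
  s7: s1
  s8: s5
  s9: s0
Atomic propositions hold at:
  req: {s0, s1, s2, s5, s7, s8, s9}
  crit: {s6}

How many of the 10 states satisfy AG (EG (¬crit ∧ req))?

5

Sat(¬crit) = {s0, s1, s2, s3, s4, s5, s7, s8, s9}
Sat(¬crit ∧ req) = {s0, s1, s2, s5, s7, s8, s9}
EG (¬crit ∧ req): greatest fixpoint, start Z0 = {s0, s1, s2, s5, s7, s8, s9}, keep only states in Sat with some successor in Z. Z1 = {s0, s2, s5, s7, s8, s9}; Z2 = {s0, s2, s5, s8, s9}; fixed.
Sat(EG (¬crit ∧ req)) = {s0, s2, s5, s8, s9}
AG (EG (¬crit ∧ req)): greatest fixpoint, start Z0 = {s0, s2, s5, s8, s9}, keep only states in Sat with every successor in Z. Already a fixed point.
Sat(AG (EG (¬crit ∧ req))) = {s0, s2, s5, s8, s9}
|Sat(AG (EG (¬crit ∧ req)))| = |{s0, s2, s5, s8, s9}| = 5.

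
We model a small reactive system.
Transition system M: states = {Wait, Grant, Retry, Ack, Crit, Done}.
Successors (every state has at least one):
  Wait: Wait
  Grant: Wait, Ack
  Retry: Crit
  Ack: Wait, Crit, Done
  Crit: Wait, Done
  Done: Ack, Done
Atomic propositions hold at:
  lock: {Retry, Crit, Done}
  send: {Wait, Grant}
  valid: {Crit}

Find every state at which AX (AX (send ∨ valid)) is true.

Sat(send ∨ valid) = {Wait, Grant, Crit}
Sat(AX (send ∨ valid)) = {s : every successor in {Wait, Grant, Crit}} = {Wait, Retry}
Sat(AX (AX (send ∨ valid))) = {s : every successor in {Wait, Retry}} = {Wait}

{Wait}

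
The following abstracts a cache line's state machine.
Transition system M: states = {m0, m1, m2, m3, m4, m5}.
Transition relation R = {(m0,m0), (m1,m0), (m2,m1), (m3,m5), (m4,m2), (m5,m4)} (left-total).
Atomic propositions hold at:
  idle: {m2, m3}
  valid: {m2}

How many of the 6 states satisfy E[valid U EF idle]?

4

EF idle: least fixpoint, start Z0 = {m2, m3}, add states with some successor in Z. Z1 = {m2, m3, m4}; Z2 = {m2, m3, m4, m5}; fixed.
Sat(EF idle) = {m2, m3, m4, m5}
E[valid U EF idle]: least fixpoint, start Z0 = Sat(EF idle) = {m2, m3, m4, m5}, add states in Sat(valid) with some successor in Z. Already a fixed point.
Sat(E[valid U EF idle]) = {m2, m3, m4, m5}
|Sat(E[valid U EF idle])| = |{m2, m3, m4, m5}| = 4.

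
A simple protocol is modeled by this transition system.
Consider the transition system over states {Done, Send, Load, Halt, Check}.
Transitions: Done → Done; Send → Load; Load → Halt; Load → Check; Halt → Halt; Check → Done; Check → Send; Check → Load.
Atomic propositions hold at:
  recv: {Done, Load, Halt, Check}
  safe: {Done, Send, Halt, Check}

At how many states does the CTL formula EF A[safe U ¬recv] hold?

Sat(¬recv) = {Send}
A[safe U ¬recv]: least fixpoint, start Z0 = Sat(¬recv) = {Send}, add states in Sat(safe) with every successor in Z. Already a fixed point.
Sat(A[safe U ¬recv]) = {Send}
EF A[safe U ¬recv]: least fixpoint, start Z0 = {Send}, add states with some successor in Z. Z1 = {Send, Check}; Z2 = {Send, Load, Check}; fixed.
Sat(EF A[safe U ¬recv]) = {Send, Load, Check}
|Sat(EF A[safe U ¬recv])| = |{Send, Load, Check}| = 3.

3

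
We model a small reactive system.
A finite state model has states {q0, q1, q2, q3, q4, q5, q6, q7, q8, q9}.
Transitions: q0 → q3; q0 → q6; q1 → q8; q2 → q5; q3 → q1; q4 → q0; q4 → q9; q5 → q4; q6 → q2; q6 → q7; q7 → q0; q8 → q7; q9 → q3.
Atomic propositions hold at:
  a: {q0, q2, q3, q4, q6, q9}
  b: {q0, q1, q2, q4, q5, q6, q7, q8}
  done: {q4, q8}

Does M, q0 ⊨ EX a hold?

Sat(EX a) = {s : some successor in {q0, q2, q3, q4, q6, q9}} = {q0, q4, q5, q6, q7, q9}
q0 ∈ Sat(EX a) = {q0, q4, q5, q6, q7, q9}, so the formula holds at q0.

Yes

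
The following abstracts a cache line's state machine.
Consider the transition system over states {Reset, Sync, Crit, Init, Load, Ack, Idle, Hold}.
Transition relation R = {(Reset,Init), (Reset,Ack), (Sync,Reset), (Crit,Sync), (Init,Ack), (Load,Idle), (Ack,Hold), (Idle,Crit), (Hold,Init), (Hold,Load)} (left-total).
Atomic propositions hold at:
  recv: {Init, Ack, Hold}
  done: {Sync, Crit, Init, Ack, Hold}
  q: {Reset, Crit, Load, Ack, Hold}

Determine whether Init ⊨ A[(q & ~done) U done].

Yes

Sat(~done) = {Reset, Load, Idle}
Sat(q & ~done) = {Reset, Load}
A[(q & ~done) U done]: least fixpoint, start Z0 = Sat(done) = {Sync, Crit, Init, Ack, Hold}, add states in Sat(q & ~done) with every successor in Z. Z1 = {Reset, Sync, Crit, Init, Ack, Hold}; fixed.
Sat(A[(q & ~done) U done]) = {Reset, Sync, Crit, Init, Ack, Hold}
Init ∈ Sat(A[(q & ~done) U done]) = {Reset, Sync, Crit, Init, Ack, Hold}, so the formula holds at Init.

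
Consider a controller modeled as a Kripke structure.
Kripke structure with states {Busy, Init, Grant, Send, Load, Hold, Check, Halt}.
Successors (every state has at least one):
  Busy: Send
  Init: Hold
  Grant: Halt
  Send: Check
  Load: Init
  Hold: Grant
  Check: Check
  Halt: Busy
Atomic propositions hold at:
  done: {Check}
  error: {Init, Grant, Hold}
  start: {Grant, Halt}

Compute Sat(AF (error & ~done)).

{Init, Grant, Load, Hold}

Sat(~done) = {Busy, Init, Grant, Send, Load, Hold, Halt}
Sat(error & ~done) = {Init, Grant, Hold}
AF (error & ~done): least fixpoint, start Z0 = {Init, Grant, Hold}, add states with every successor in Z. Z1 = {Init, Grant, Load, Hold}; fixed.
Sat(AF (error & ~done)) = {Init, Grant, Load, Hold}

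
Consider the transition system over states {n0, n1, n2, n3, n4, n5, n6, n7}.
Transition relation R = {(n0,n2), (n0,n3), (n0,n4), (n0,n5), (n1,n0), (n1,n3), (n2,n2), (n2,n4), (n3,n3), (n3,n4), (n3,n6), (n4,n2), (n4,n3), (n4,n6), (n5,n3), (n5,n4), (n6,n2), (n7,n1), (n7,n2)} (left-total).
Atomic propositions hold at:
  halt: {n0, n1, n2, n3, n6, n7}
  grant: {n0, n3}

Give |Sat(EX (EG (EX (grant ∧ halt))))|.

7

Sat(grant ∧ halt) = {n0, n3}
Sat(EX (grant ∧ halt)) = {s : some successor in {n0, n3}} = {n0, n1, n3, n4, n5}
EG (EX (grant ∧ halt)): greatest fixpoint, start Z0 = {n0, n1, n3, n4, n5}, keep only states in Sat with some successor in Z. Already a fixed point.
Sat(EG (EX (grant ∧ halt))) = {n0, n1, n3, n4, n5}
Sat(EX (EG (EX (grant ∧ halt)))) = {s : some successor in {n0, n1, n3, n4, n5}} = {n0, n1, n2, n3, n4, n5, n7}
|Sat(EX (EG (EX (grant ∧ halt))))| = |{n0, n1, n2, n3, n4, n5, n7}| = 7.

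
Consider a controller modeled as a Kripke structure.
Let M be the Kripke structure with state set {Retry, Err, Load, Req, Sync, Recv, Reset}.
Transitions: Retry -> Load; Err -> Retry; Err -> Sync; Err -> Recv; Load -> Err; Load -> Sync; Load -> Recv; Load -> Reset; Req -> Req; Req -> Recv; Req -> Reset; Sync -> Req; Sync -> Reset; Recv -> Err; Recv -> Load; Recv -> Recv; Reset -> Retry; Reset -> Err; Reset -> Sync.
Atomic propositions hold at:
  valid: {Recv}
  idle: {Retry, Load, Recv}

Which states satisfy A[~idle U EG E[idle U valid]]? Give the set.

Sat(~idle) = {Err, Req, Sync, Reset}
E[idle U valid]: least fixpoint, start Z0 = Sat(valid) = {Recv}, add states in Sat(idle) with some successor in Z. Z1 = {Load, Recv}; Z2 = {Retry, Load, Recv}; fixed.
Sat(E[idle U valid]) = {Retry, Load, Recv}
EG E[idle U valid]: greatest fixpoint, start Z0 = {Retry, Load, Recv}, keep only states in Sat with some successor in Z. Already a fixed point.
Sat(EG E[idle U valid]) = {Retry, Load, Recv}
A[~idle U EG E[idle U valid]]: least fixpoint, start Z0 = Sat(EG E[idle U valid]) = {Retry, Load, Recv}, add states in Sat(~idle) with every successor in Z. Already a fixed point.
Sat(A[~idle U EG E[idle U valid]]) = {Retry, Load, Recv}

{Retry, Load, Recv}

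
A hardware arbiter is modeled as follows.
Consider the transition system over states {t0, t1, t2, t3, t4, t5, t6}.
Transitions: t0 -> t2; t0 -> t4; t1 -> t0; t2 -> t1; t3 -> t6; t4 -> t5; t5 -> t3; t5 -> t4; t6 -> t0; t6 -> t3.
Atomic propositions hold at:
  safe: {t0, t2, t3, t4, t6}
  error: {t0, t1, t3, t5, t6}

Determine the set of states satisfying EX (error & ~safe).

{t2, t4}

Sat(~safe) = {t1, t5}
Sat(error & ~safe) = {t1, t5}
Sat(EX (error & ~safe)) = {s : some successor in {t1, t5}} = {t2, t4}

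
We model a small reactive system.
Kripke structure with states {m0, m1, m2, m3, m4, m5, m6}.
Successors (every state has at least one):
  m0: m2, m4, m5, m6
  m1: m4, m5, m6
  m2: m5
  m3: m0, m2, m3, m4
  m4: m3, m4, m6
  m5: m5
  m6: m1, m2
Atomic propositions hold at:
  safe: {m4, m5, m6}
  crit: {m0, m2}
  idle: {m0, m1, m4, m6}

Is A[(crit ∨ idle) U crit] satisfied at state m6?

No

Sat(crit ∨ idle) = {m0, m1, m2, m4, m6}
A[(crit ∨ idle) U crit]: least fixpoint, start Z0 = Sat(crit) = {m0, m2}, add states in Sat(crit ∨ idle) with every successor in Z. Already a fixed point.
Sat(A[(crit ∨ idle) U crit]) = {m0, m2}
m6 ∉ Sat(A[(crit ∨ idle) U crit]) = {m0, m2}, so the formula does not hold at m6.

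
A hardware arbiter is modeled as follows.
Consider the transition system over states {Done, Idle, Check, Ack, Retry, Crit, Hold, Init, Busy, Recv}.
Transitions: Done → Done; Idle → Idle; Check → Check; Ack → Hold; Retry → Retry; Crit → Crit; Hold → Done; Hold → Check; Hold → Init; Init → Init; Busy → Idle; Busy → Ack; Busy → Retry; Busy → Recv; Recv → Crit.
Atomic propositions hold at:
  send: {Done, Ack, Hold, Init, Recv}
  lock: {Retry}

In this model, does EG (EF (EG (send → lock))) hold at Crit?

Yes

Sat(send → lock) = {Idle, Check, Retry, Crit, Busy}
EG (send → lock): greatest fixpoint, start Z0 = {Idle, Check, Retry, Crit, Busy}, keep only states in Sat with some successor in Z. Already a fixed point.
Sat(EG (send → lock)) = {Idle, Check, Retry, Crit, Busy}
EF (EG (send → lock)): least fixpoint, start Z0 = {Idle, Check, Retry, Crit, Busy}, add states with some successor in Z. Z1 = {Idle, Check, Retry, Crit, Hold, Busy, Recv}; Z2 = {Idle, Check, Ack, Retry, Crit, Hold, Busy, Recv}; fixed.
Sat(EF (EG (send → lock))) = {Idle, Check, Ack, Retry, Crit, Hold, Busy, Recv}
EG (EF (EG (send → lock))): greatest fixpoint, start Z0 = {Idle, Check, Ack, Retry, Crit, Hold, Busy, Recv}, keep only states in Sat with some successor in Z. Already a fixed point.
Sat(EG (EF (EG (send → lock)))) = {Idle, Check, Ack, Retry, Crit, Hold, Busy, Recv}
Crit ∈ Sat(EG (EF (EG (send → lock)))) = {Idle, Check, Ack, Retry, Crit, Hold, Busy, Recv}, so the formula holds at Crit.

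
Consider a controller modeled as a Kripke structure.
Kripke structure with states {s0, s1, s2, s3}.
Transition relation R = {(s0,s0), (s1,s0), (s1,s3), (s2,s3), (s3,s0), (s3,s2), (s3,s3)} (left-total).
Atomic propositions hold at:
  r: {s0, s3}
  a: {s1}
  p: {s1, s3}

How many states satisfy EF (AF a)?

1

AF a: least fixpoint, start Z0 = {s1}, add states with every successor in Z. Already a fixed point.
Sat(AF a) = {s1}
EF (AF a): least fixpoint, start Z0 = {s1}, add states with some successor in Z. Already a fixed point.
Sat(EF (AF a)) = {s1}
|Sat(EF (AF a))| = |{s1}| = 1.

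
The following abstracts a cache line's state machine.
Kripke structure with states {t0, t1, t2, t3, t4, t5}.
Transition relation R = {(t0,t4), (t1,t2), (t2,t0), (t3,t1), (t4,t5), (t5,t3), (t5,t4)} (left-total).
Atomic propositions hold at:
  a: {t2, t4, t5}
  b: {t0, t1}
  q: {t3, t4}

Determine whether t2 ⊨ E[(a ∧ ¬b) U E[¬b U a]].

Sat(¬b) = {t2, t3, t4, t5}
Sat(a ∧ ¬b) = {t2, t4, t5}
E[¬b U a]: least fixpoint, start Z0 = Sat(a) = {t2, t4, t5}, add states in Sat(¬b) with some successor in Z. Already a fixed point.
Sat(E[¬b U a]) = {t2, t4, t5}
E[(a ∧ ¬b) U E[¬b U a]]: least fixpoint, start Z0 = Sat(E[¬b U a]) = {t2, t4, t5}, add states in Sat(a ∧ ¬b) with some successor in Z. Already a fixed point.
Sat(E[(a ∧ ¬b) U E[¬b U a]]) = {t2, t4, t5}
t2 ∈ Sat(E[(a ∧ ¬b) U E[¬b U a]]) = {t2, t4, t5}, so the formula holds at t2.

Yes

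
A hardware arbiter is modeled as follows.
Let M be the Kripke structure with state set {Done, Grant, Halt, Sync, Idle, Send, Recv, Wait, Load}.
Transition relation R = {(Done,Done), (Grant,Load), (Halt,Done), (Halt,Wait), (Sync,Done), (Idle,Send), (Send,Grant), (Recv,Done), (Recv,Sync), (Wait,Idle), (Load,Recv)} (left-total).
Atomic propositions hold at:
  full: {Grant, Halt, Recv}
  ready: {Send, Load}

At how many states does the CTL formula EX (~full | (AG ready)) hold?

7

Sat(~full) = {Done, Sync, Idle, Send, Wait, Load}
AG ready: greatest fixpoint, start Z0 = {Send, Load}, keep only states in Sat with every successor in Z. Z1 = ∅; fixed.
Sat(AG ready) = ∅
Sat(~full | (AG ready)) = {Done, Sync, Idle, Send, Wait, Load}
Sat(EX (~full | (AG ready))) = {s : some successor in {Done, Sync, Idle, Send, Wait, Load}} = {Done, Grant, Halt, Sync, Idle, Recv, Wait}
|Sat(EX (~full | (AG ready)))| = |{Done, Grant, Halt, Sync, Idle, Recv, Wait}| = 7.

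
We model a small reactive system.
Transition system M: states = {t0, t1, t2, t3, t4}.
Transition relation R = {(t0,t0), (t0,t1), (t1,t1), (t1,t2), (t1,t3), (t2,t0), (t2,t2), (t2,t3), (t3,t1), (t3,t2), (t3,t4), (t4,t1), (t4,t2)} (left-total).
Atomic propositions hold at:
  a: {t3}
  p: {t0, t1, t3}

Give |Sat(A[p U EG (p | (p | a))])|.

3

Sat(p | a) = {t0, t1, t3}
Sat(p | (p | a)) = {t0, t1, t3}
EG (p | (p | a)): greatest fixpoint, start Z0 = {t0, t1, t3}, keep only states in Sat with some successor in Z. Already a fixed point.
Sat(EG (p | (p | a))) = {t0, t1, t3}
A[p U EG (p | (p | a))]: least fixpoint, start Z0 = Sat(EG (p | (p | a))) = {t0, t1, t3}, add states in Sat(p) with every successor in Z. Already a fixed point.
Sat(A[p U EG (p | (p | a))]) = {t0, t1, t3}
|Sat(A[p U EG (p | (p | a))])| = |{t0, t1, t3}| = 3.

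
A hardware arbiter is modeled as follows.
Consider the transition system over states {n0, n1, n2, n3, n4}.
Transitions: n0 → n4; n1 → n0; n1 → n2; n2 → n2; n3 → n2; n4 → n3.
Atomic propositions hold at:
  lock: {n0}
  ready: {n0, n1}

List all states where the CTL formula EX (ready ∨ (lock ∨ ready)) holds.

{n1}

Sat(lock ∨ ready) = {n0, n1}
Sat(ready ∨ (lock ∨ ready)) = {n0, n1}
Sat(EX (ready ∨ (lock ∨ ready))) = {s : some successor in {n0, n1}} = {n1}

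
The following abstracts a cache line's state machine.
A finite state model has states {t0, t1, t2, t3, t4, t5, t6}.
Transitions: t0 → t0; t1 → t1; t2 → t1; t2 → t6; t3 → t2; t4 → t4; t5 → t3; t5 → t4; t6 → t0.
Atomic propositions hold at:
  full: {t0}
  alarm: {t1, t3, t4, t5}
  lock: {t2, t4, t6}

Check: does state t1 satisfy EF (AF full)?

No

AF full: least fixpoint, start Z0 = {t0}, add states with every successor in Z. Z1 = {t0, t6}; fixed.
Sat(AF full) = {t0, t6}
EF (AF full): least fixpoint, start Z0 = {t0, t6}, add states with some successor in Z. Z1 = {t0, t2, t6}; Z2 = {t0, t2, t3, t6}; Z3 = {t0, t2, t3, t5, t6}; fixed.
Sat(EF (AF full)) = {t0, t2, t3, t5, t6}
t1 ∉ Sat(EF (AF full)) = {t0, t2, t3, t5, t6}, so the formula does not hold at t1.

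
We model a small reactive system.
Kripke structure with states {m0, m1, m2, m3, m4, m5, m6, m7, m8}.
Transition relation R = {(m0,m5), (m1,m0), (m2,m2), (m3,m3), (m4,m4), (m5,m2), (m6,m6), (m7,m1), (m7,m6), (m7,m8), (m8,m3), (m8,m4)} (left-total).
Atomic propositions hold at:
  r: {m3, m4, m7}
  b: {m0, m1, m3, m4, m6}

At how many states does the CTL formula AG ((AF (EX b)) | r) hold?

4

Sat(EX b) = {s : some successor in {m0, m1, m3, m4, m6}} = {m1, m3, m4, m6, m7, m8}
AF (EX b): least fixpoint, start Z0 = {m1, m3, m4, m6, m7, m8}, add states with every successor in Z. Already a fixed point.
Sat(AF (EX b)) = {m1, m3, m4, m6, m7, m8}
Sat((AF (EX b)) | r) = {m1, m3, m4, m6, m7, m8}
AG ((AF (EX b)) | r): greatest fixpoint, start Z0 = {m1, m3, m4, m6, m7, m8}, keep only states in Sat with every successor in Z. Z1 = {m3, m4, m6, m7, m8}; Z2 = {m3, m4, m6, m8}; fixed.
Sat(AG ((AF (EX b)) | r)) = {m3, m4, m6, m8}
|Sat(AG ((AF (EX b)) | r))| = |{m3, m4, m6, m8}| = 4.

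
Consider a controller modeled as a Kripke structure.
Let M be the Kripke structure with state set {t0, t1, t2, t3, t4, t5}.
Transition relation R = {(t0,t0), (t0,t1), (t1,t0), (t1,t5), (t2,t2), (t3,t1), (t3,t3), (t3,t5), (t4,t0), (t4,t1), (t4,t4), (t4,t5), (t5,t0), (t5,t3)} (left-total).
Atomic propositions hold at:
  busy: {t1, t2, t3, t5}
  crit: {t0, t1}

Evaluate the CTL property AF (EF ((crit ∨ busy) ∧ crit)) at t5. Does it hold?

Sat(crit ∨ busy) = {t0, t1, t2, t3, t5}
Sat((crit ∨ busy) ∧ crit) = {t0, t1}
EF ((crit ∨ busy) ∧ crit): least fixpoint, start Z0 = {t0, t1}, add states with some successor in Z. Z1 = {t0, t1, t3, t4, t5}; fixed.
Sat(EF ((crit ∨ busy) ∧ crit)) = {t0, t1, t3, t4, t5}
AF (EF ((crit ∨ busy) ∧ crit)): least fixpoint, start Z0 = {t0, t1, t3, t4, t5}, add states with every successor in Z. Already a fixed point.
Sat(AF (EF ((crit ∨ busy) ∧ crit))) = {t0, t1, t3, t4, t5}
t5 ∈ Sat(AF (EF ((crit ∨ busy) ∧ crit))) = {t0, t1, t3, t4, t5}, so the formula holds at t5.

Yes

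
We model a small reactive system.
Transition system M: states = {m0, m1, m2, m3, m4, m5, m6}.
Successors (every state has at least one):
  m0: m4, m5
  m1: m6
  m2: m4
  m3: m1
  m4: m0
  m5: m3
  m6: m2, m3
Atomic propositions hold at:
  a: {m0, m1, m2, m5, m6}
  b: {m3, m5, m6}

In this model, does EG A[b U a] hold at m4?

No

A[b U a]: least fixpoint, start Z0 = Sat(a) = {m0, m1, m2, m5, m6}, add states in Sat(b) with every successor in Z. Z1 = {m0, m1, m2, m3, m5, m6}; fixed.
Sat(A[b U a]) = {m0, m1, m2, m3, m5, m6}
EG A[b U a]: greatest fixpoint, start Z0 = {m0, m1, m2, m3, m5, m6}, keep only states in Sat with some successor in Z. Z1 = {m0, m1, m3, m5, m6}; fixed.
Sat(EG A[b U a]) = {m0, m1, m3, m5, m6}
m4 ∉ Sat(EG A[b U a]) = {m0, m1, m3, m5, m6}, so the formula does not hold at m4.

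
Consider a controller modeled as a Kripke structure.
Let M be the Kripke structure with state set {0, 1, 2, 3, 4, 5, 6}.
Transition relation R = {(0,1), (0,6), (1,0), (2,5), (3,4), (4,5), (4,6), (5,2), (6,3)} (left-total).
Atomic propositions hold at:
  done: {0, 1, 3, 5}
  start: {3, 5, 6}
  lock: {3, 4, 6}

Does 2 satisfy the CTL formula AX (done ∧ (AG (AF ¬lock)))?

Yes

Sat(¬lock) = {0, 1, 2, 5}
AF ¬lock: least fixpoint, start Z0 = {0, 1, 2, 5}, add states with every successor in Z. Already a fixed point.
Sat(AF ¬lock) = {0, 1, 2, 5}
AG (AF ¬lock): greatest fixpoint, start Z0 = {0, 1, 2, 5}, keep only states in Sat with every successor in Z. Z1 = {1, 2, 5}; Z2 = {2, 5}; fixed.
Sat(AG (AF ¬lock)) = {2, 5}
Sat(done ∧ (AG (AF ¬lock))) = {5}
Sat(AX (done ∧ (AG (AF ¬lock)))) = {s : every successor in {5}} = {2}
2 ∈ Sat(AX (done ∧ (AG (AF ¬lock)))) = {2}, so the formula holds at 2.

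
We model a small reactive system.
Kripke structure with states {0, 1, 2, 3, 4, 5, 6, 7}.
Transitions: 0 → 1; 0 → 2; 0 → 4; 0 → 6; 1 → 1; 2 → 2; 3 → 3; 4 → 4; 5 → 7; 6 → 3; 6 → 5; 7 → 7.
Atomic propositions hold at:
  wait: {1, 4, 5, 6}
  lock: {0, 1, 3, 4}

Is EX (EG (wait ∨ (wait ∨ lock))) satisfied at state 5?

Sat(wait ∨ lock) = {0, 1, 3, 4, 5, 6}
Sat(wait ∨ (wait ∨ lock)) = {0, 1, 3, 4, 5, 6}
EG (wait ∨ (wait ∨ lock)): greatest fixpoint, start Z0 = {0, 1, 3, 4, 5, 6}, keep only states in Sat with some successor in Z. Z1 = {0, 1, 3, 4, 6}; fixed.
Sat(EG (wait ∨ (wait ∨ lock))) = {0, 1, 3, 4, 6}
Sat(EX (EG (wait ∨ (wait ∨ lock)))) = {s : some successor in {0, 1, 3, 4, 6}} = {0, 1, 3, 4, 6}
5 ∉ Sat(EX (EG (wait ∨ (wait ∨ lock)))) = {0, 1, 3, 4, 6}, so the formula does not hold at 5.

No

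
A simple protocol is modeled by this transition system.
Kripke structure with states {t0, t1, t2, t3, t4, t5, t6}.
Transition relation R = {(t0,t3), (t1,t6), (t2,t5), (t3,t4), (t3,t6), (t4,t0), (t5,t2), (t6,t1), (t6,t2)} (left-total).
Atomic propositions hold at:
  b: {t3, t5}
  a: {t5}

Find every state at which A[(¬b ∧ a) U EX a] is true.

Sat(¬b) = {t0, t1, t2, t4, t6}
Sat(¬b ∧ a) = ∅
Sat(EX a) = {s : some successor in {t5}} = {t2}
A[(¬b ∧ a) U EX a]: least fixpoint, start Z0 = Sat(EX a) = {t2}, add states in Sat(¬b ∧ a) with every successor in Z. Already a fixed point.
Sat(A[(¬b ∧ a) U EX a]) = {t2}

{t2}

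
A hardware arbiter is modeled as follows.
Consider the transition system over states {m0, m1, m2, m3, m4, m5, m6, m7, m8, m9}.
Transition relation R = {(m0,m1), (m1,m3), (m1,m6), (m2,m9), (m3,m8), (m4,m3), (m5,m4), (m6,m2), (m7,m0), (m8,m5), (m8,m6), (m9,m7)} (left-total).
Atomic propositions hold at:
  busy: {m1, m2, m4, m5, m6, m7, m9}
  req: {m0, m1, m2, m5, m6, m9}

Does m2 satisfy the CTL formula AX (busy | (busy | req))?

Yes

Sat(busy | req) = {m0, m1, m2, m4, m5, m6, m7, m9}
Sat(busy | (busy | req)) = {m0, m1, m2, m4, m5, m6, m7, m9}
Sat(AX (busy | (busy | req))) = {s : every successor in {m0, m1, m2, m4, m5, m6, m7, m9}} = {m0, m2, m5, m6, m7, m8, m9}
m2 ∈ Sat(AX (busy | (busy | req))) = {m0, m2, m5, m6, m7, m8, m9}, so the formula holds at m2.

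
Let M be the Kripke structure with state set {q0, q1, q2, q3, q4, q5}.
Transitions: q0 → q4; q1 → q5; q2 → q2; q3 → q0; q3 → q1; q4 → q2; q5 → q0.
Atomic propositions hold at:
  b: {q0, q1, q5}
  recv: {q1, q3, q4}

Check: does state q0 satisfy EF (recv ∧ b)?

No

Sat(recv ∧ b) = {q1}
EF (recv ∧ b): least fixpoint, start Z0 = {q1}, add states with some successor in Z. Z1 = {q1, q3}; fixed.
Sat(EF (recv ∧ b)) = {q1, q3}
q0 ∉ Sat(EF (recv ∧ b)) = {q1, q3}, so the formula does not hold at q0.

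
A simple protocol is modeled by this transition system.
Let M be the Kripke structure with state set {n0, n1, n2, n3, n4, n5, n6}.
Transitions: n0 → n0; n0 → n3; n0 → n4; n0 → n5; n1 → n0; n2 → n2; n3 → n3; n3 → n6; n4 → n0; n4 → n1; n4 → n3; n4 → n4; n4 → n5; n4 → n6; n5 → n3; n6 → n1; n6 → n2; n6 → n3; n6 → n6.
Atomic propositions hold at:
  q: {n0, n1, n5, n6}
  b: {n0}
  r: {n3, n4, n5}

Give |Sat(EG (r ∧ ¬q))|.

Sat(¬q) = {n2, n3, n4}
Sat(r ∧ ¬q) = {n3, n4}
EG (r ∧ ¬q): greatest fixpoint, start Z0 = {n3, n4}, keep only states in Sat with some successor in Z. Already a fixed point.
Sat(EG (r ∧ ¬q)) = {n3, n4}
|Sat(EG (r ∧ ¬q))| = |{n3, n4}| = 2.

2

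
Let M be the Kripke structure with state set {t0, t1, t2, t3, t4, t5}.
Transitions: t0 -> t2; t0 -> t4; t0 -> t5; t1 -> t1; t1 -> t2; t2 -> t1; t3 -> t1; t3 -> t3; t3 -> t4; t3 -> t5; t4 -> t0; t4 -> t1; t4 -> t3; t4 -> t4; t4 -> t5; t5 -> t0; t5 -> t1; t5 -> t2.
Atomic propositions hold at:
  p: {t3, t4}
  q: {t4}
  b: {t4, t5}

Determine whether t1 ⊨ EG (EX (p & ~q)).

Sat(~q) = {t0, t1, t2, t3, t5}
Sat(p & ~q) = {t3}
Sat(EX (p & ~q)) = {s : some successor in {t3}} = {t3, t4}
EG (EX (p & ~q)): greatest fixpoint, start Z0 = {t3, t4}, keep only states in Sat with some successor in Z. Already a fixed point.
Sat(EG (EX (p & ~q))) = {t3, t4}
t1 ∉ Sat(EG (EX (p & ~q))) = {t3, t4}, so the formula does not hold at t1.

No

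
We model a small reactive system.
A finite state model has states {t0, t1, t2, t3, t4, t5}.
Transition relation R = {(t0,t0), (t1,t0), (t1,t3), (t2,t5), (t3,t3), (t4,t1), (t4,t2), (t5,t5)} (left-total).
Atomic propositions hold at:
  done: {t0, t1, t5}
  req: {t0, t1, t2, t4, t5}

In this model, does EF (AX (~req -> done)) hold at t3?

Sat(~req) = {t3}
Sat(~req -> done) = {t0, t1, t2, t4, t5}
Sat(AX (~req -> done)) = {s : every successor in {t0, t1, t2, t4, t5}} = {t0, t2, t4, t5}
EF (AX (~req -> done)): least fixpoint, start Z0 = {t0, t2, t4, t5}, add states with some successor in Z. Z1 = {t0, t1, t2, t4, t5}; fixed.
Sat(EF (AX (~req -> done))) = {t0, t1, t2, t4, t5}
t3 ∉ Sat(EF (AX (~req -> done))) = {t0, t1, t2, t4, t5}, so the formula does not hold at t3.

No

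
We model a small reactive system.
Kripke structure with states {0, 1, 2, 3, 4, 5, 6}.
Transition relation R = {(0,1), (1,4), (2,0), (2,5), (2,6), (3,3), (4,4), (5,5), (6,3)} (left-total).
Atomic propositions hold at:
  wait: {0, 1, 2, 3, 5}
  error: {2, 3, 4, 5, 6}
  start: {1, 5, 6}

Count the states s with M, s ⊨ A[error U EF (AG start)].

AG start: greatest fixpoint, start Z0 = {1, 5, 6}, keep only states in Sat with every successor in Z. Z1 = {5}; fixed.
Sat(AG start) = {5}
EF (AG start): least fixpoint, start Z0 = {5}, add states with some successor in Z. Z1 = {2, 5}; fixed.
Sat(EF (AG start)) = {2, 5}
A[error U EF (AG start)]: least fixpoint, start Z0 = Sat(EF (AG start)) = {2, 5}, add states in Sat(error) with every successor in Z. Already a fixed point.
Sat(A[error U EF (AG start)]) = {2, 5}
|Sat(A[error U EF (AG start)])| = |{2, 5}| = 2.

2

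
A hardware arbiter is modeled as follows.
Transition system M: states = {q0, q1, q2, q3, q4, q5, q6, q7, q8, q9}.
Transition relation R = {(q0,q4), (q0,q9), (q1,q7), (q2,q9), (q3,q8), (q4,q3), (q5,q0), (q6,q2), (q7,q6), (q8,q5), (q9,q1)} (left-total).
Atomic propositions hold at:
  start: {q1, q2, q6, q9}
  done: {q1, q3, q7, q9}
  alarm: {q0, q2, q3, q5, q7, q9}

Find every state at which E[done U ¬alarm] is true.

Sat(¬alarm) = {q1, q4, q6, q8}
E[done U ¬alarm]: least fixpoint, start Z0 = Sat(¬alarm) = {q1, q4, q6, q8}, add states in Sat(done) with some successor in Z. Z1 = {q1, q3, q4, q6, q7, q8, q9}; fixed.
Sat(E[done U ¬alarm]) = {q1, q3, q4, q6, q7, q8, q9}

{q1, q3, q4, q6, q7, q8, q9}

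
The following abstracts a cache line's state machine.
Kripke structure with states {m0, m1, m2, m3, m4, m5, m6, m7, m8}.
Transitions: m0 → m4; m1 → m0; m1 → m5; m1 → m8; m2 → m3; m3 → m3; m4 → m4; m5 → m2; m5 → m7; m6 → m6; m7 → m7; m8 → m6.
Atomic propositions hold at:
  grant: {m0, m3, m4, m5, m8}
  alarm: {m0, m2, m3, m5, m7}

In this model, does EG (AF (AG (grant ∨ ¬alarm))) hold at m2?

Yes

Sat(¬alarm) = {m1, m4, m6, m8}
Sat(grant ∨ ¬alarm) = {m0, m1, m3, m4, m5, m6, m8}
AG (grant ∨ ¬alarm): greatest fixpoint, start Z0 = {m0, m1, m3, m4, m5, m6, m8}, keep only states in Sat with every successor in Z. Z1 = {m0, m1, m3, m4, m6, m8}; Z2 = {m0, m3, m4, m6, m8}; fixed.
Sat(AG (grant ∨ ¬alarm)) = {m0, m3, m4, m6, m8}
AF (AG (grant ∨ ¬alarm)): least fixpoint, start Z0 = {m0, m3, m4, m6, m8}, add states with every successor in Z. Z1 = {m0, m2, m3, m4, m6, m8}; fixed.
Sat(AF (AG (grant ∨ ¬alarm))) = {m0, m2, m3, m4, m6, m8}
EG (AF (AG (grant ∨ ¬alarm))): greatest fixpoint, start Z0 = {m0, m2, m3, m4, m6, m8}, keep only states in Sat with some successor in Z. Already a fixed point.
Sat(EG (AF (AG (grant ∨ ¬alarm)))) = {m0, m2, m3, m4, m6, m8}
m2 ∈ Sat(EG (AF (AG (grant ∨ ¬alarm)))) = {m0, m2, m3, m4, m6, m8}, so the formula holds at m2.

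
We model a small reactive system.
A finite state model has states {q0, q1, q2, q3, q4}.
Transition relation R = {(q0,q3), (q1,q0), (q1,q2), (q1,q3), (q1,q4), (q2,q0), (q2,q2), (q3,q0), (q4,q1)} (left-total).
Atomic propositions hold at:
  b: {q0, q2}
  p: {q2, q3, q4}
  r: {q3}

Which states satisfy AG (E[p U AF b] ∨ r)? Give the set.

{q0, q2, q3}

AF b: least fixpoint, start Z0 = {q0, q2}, add states with every successor in Z. Z1 = {q0, q2, q3}; fixed.
Sat(AF b) = {q0, q2, q3}
E[p U AF b]: least fixpoint, start Z0 = Sat(AF b) = {q0, q2, q3}, add states in Sat(p) with some successor in Z. Already a fixed point.
Sat(E[p U AF b]) = {q0, q2, q3}
Sat(E[p U AF b] ∨ r) = {q0, q2, q3}
AG (E[p U AF b] ∨ r): greatest fixpoint, start Z0 = {q0, q2, q3}, keep only states in Sat with every successor in Z. Already a fixed point.
Sat(AG (E[p U AF b] ∨ r)) = {q0, q2, q3}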